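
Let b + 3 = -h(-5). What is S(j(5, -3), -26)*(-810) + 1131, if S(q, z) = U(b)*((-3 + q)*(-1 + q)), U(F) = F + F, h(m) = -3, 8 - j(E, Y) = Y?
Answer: 1131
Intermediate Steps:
j(E, Y) = 8 - Y
b = 0 (b = -3 - 1*(-3) = -3 + 3 = 0)
U(F) = 2*F
S(q, z) = 0 (S(q, z) = (2*0)*((-3 + q)*(-1 + q)) = 0*((-1 + q)*(-3 + q)) = 0)
S(j(5, -3), -26)*(-810) + 1131 = 0*(-810) + 1131 = 0 + 1131 = 1131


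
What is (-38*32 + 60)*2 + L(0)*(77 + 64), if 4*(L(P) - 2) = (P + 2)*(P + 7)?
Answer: -3073/2 ≈ -1536.5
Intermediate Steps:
L(P) = 2 + (2 + P)*(7 + P)/4 (L(P) = 2 + ((P + 2)*(P + 7))/4 = 2 + ((2 + P)*(7 + P))/4 = 2 + (2 + P)*(7 + P)/4)
(-38*32 + 60)*2 + L(0)*(77 + 64) = (-38*32 + 60)*2 + (11/2 + (1/4)*0**2 + (9/4)*0)*(77 + 64) = (-1216 + 60)*2 + (11/2 + (1/4)*0 + 0)*141 = -1156*2 + (11/2 + 0 + 0)*141 = -2312 + (11/2)*141 = -2312 + 1551/2 = -3073/2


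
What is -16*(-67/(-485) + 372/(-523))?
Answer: 2326064/253655 ≈ 9.1702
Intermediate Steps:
-16*(-67/(-485) + 372/(-523)) = -16*(-67*(-1/485) + 372*(-1/523)) = -16*(67/485 - 372/523) = -16*(-145379/253655) = 2326064/253655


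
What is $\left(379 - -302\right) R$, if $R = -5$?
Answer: $-3405$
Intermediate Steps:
$\left(379 - -302\right) R = \left(379 - -302\right) \left(-5\right) = \left(379 + 302\right) \left(-5\right) = 681 \left(-5\right) = -3405$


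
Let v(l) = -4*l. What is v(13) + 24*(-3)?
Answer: -124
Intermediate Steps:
v(13) + 24*(-3) = -4*13 + 24*(-3) = -52 - 72 = -124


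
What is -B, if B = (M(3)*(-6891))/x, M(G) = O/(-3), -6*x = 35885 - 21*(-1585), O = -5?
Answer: -6891/6917 ≈ -0.99624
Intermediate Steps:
x = -34585/3 (x = -(35885 - 21*(-1585))/6 = -(35885 - 1*(-33285))/6 = -(35885 + 33285)/6 = -⅙*69170 = -34585/3 ≈ -11528.)
M(G) = 5/3 (M(G) = -5/(-3) = -5*(-⅓) = 5/3)
B = 6891/6917 (B = ((5/3)*(-6891))/(-34585/3) = -11485*(-3/34585) = 6891/6917 ≈ 0.99624)
-B = -1*6891/6917 = -6891/6917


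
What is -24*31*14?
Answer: -10416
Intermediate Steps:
-24*31*14 = -744*14 = -10416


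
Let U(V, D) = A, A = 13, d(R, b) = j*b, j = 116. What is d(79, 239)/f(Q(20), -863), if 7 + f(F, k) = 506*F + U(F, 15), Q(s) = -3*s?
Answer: -13862/15177 ≈ -0.91336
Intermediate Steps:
d(R, b) = 116*b
U(V, D) = 13
f(F, k) = 6 + 506*F (f(F, k) = -7 + (506*F + 13) = -7 + (13 + 506*F) = 6 + 506*F)
d(79, 239)/f(Q(20), -863) = (116*239)/(6 + 506*(-3*20)) = 27724/(6 + 506*(-60)) = 27724/(6 - 30360) = 27724/(-30354) = 27724*(-1/30354) = -13862/15177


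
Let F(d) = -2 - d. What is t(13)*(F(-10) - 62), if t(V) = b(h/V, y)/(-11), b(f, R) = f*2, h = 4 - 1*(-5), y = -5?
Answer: 972/143 ≈ 6.7972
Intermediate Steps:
h = 9 (h = 4 + 5 = 9)
b(f, R) = 2*f
t(V) = -18/(11*V) (t(V) = (2*(9/V))/(-11) = (18/V)*(-1/11) = -18/(11*V))
t(13)*(F(-10) - 62) = (-18/11/13)*((-2 - 1*(-10)) - 62) = (-18/11*1/13)*((-2 + 10) - 62) = -18*(8 - 62)/143 = -18/143*(-54) = 972/143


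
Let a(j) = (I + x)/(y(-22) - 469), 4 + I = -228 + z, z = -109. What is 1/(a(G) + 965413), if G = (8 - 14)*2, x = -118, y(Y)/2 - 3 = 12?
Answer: 439/423816766 ≈ 1.0358e-6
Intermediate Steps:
y(Y) = 30 (y(Y) = 6 + 2*12 = 6 + 24 = 30)
G = -12 (G = -6*2 = -12)
I = -341 (I = -4 + (-228 - 109) = -4 - 337 = -341)
a(j) = 459/439 (a(j) = (-341 - 118)/(30 - 469) = -459/(-439) = -459*(-1/439) = 459/439)
1/(a(G) + 965413) = 1/(459/439 + 965413) = 1/(423816766/439) = 439/423816766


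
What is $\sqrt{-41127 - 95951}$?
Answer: $i \sqrt{137078} \approx 370.24 i$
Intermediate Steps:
$\sqrt{-41127 - 95951} = \sqrt{-137078} = i \sqrt{137078}$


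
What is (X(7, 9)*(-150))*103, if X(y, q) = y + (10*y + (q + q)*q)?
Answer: -3692550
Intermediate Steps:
X(y, q) = 2*q² + 11*y (X(y, q) = y + (10*y + (2*q)*q) = y + (10*y + 2*q²) = y + (2*q² + 10*y) = 2*q² + 11*y)
(X(7, 9)*(-150))*103 = ((2*9² + 11*7)*(-150))*103 = ((2*81 + 77)*(-150))*103 = ((162 + 77)*(-150))*103 = (239*(-150))*103 = -35850*103 = -3692550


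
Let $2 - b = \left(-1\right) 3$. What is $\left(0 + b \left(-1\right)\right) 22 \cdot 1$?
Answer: $-110$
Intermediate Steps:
$b = 5$ ($b = 2 - \left(-1\right) 3 = 2 - -3 = 2 + 3 = 5$)
$\left(0 + b \left(-1\right)\right) 22 \cdot 1 = \left(0 + 5 \left(-1\right)\right) 22 \cdot 1 = \left(0 - 5\right) 22 \cdot 1 = \left(-5\right) 22 \cdot 1 = \left(-110\right) 1 = -110$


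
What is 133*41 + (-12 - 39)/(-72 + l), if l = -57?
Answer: 234496/43 ≈ 5453.4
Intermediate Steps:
133*41 + (-12 - 39)/(-72 + l) = 133*41 + (-12 - 39)/(-72 - 57) = 5453 - 51/(-129) = 5453 - 51*(-1/129) = 5453 + 17/43 = 234496/43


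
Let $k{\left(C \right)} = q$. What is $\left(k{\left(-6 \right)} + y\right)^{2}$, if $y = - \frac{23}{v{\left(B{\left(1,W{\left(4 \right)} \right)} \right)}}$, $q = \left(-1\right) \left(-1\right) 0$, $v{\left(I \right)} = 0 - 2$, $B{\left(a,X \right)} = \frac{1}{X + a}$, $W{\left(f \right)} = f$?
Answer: $\frac{529}{4} \approx 132.25$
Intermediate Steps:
$v{\left(I \right)} = -2$ ($v{\left(I \right)} = 0 - 2 = -2$)
$q = 0$ ($q = 1 \cdot 0 = 0$)
$k{\left(C \right)} = 0$
$y = \frac{23}{2}$ ($y = - \frac{23}{-2} = \left(-23\right) \left(- \frac{1}{2}\right) = \frac{23}{2} \approx 11.5$)
$\left(k{\left(-6 \right)} + y\right)^{2} = \left(0 + \frac{23}{2}\right)^{2} = \left(\frac{23}{2}\right)^{2} = \frac{529}{4}$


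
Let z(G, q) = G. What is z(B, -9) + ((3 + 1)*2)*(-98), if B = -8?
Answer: -792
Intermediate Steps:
z(B, -9) + ((3 + 1)*2)*(-98) = -8 + ((3 + 1)*2)*(-98) = -8 + (4*2)*(-98) = -8 + 8*(-98) = -8 - 784 = -792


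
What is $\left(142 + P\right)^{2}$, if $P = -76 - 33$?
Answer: $1089$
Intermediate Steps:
$P = -109$
$\left(142 + P\right)^{2} = \left(142 - 109\right)^{2} = 33^{2} = 1089$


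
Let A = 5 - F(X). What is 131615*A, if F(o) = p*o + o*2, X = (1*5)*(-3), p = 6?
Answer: 16451875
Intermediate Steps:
X = -15 (X = 5*(-3) = -15)
F(o) = 8*o (F(o) = 6*o + o*2 = 6*o + 2*o = 8*o)
A = 125 (A = 5 - 8*(-15) = 5 - 1*(-120) = 5 + 120 = 125)
131615*A = 131615*125 = 16451875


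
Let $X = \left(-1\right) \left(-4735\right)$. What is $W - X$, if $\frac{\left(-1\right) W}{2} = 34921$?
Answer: $-74577$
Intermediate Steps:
$X = 4735$
$W = -69842$ ($W = \left(-2\right) 34921 = -69842$)
$W - X = -69842 - 4735 = -74577$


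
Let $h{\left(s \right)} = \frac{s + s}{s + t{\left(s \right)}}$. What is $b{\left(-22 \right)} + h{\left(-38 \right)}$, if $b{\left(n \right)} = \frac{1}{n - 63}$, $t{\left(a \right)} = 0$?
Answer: $\frac{169}{85} \approx 1.9882$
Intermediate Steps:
$h{\left(s \right)} = 2$ ($h{\left(s \right)} = \frac{s + s}{s + 0} = \frac{2 s}{s} = 2$)
$b{\left(n \right)} = \frac{1}{-63 + n}$
$b{\left(-22 \right)} + h{\left(-38 \right)} = \frac{1}{-63 - 22} + 2 = \frac{1}{-85} + 2 = - \frac{1}{85} + 2 = \frac{169}{85}$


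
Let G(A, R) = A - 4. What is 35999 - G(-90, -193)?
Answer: 36093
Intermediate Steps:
G(A, R) = -4 + A
35999 - G(-90, -193) = 35999 - (-4 - 90) = 35999 - 1*(-94) = 35999 + 94 = 36093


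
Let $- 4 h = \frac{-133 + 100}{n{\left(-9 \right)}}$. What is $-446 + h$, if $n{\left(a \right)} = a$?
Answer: $- \frac{5363}{12} \approx -446.92$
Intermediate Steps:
$h = - \frac{11}{12}$ ($h = - \frac{\left(-133 + 100\right) \frac{1}{-9}}{4} = - \frac{\left(-33\right) \left(- \frac{1}{9}\right)}{4} = \left(- \frac{1}{4}\right) \frac{11}{3} = - \frac{11}{12} \approx -0.91667$)
$-446 + h = -446 - \frac{11}{12} = - \frac{5363}{12}$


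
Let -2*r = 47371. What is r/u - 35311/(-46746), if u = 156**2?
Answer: -27541543/126401184 ≈ -0.21789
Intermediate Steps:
u = 24336
r = -47371/2 (r = -1/2*47371 = -47371/2 ≈ -23686.)
r/u - 35311/(-46746) = -47371/2/24336 - 35311/(-46746) = -47371/2*1/24336 - 35311*(-1/46746) = -47371/48672 + 35311/46746 = -27541543/126401184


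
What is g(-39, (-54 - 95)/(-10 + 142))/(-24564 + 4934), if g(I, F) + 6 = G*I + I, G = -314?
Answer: -12201/19630 ≈ -0.62155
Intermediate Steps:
g(I, F) = -6 - 313*I (g(I, F) = -6 + (-314*I + I) = -6 - 313*I)
g(-39, (-54 - 95)/(-10 + 142))/(-24564 + 4934) = (-6 - 313*(-39))/(-24564 + 4934) = (-6 + 12207)/(-19630) = 12201*(-1/19630) = -12201/19630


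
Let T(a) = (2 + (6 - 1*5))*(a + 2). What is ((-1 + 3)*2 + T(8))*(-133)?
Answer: -4522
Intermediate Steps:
T(a) = 6 + 3*a (T(a) = (2 + (6 - 5))*(2 + a) = (2 + 1)*(2 + a) = 3*(2 + a) = 6 + 3*a)
((-1 + 3)*2 + T(8))*(-133) = ((-1 + 3)*2 + (6 + 3*8))*(-133) = (2*2 + (6 + 24))*(-133) = (4 + 30)*(-133) = 34*(-133) = -4522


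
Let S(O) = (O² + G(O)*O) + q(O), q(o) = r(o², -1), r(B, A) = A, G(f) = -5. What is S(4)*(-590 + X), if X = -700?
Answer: 6450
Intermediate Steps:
q(o) = -1
S(O) = -1 + O² - 5*O (S(O) = (O² - 5*O) - 1 = -1 + O² - 5*O)
S(4)*(-590 + X) = (-1 + 4² - 5*4)*(-590 - 700) = (-1 + 16 - 20)*(-1290) = -5*(-1290) = 6450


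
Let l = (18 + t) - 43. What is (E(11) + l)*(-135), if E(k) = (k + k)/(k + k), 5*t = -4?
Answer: 3348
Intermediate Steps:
t = -4/5 (t = (1/5)*(-4) = -4/5 ≈ -0.80000)
E(k) = 1 (E(k) = (2*k)/((2*k)) = (2*k)*(1/(2*k)) = 1)
l = -129/5 (l = (18 - 4/5) - 43 = 86/5 - 43 = -129/5 ≈ -25.800)
(E(11) + l)*(-135) = (1 - 129/5)*(-135) = -124/5*(-135) = 3348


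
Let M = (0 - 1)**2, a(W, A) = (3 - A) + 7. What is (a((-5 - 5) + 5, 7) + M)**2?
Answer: 16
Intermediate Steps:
a(W, A) = 10 - A
M = 1 (M = (-1)**2 = 1)
(a((-5 - 5) + 5, 7) + M)**2 = ((10 - 1*7) + 1)**2 = ((10 - 7) + 1)**2 = (3 + 1)**2 = 4**2 = 16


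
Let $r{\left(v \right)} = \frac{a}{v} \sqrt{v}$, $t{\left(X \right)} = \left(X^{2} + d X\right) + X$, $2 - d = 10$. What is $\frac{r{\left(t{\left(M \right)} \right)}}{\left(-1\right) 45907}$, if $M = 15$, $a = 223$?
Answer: $- \frac{223 \sqrt{30}}{2754420} \approx -0.00044344$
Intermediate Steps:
$d = -8$ ($d = 2 - 10 = -8$)
$t{\left(X \right)} = X^{2} - 7 X$ ($t{\left(X \right)} = \left(X^{2} - 8 X\right) + X = X^{2} - 7 X$)
$r{\left(v \right)} = \frac{223}{\sqrt{v}}$ ($r{\left(v \right)} = \frac{223}{v} \sqrt{v} = \frac{223}{\sqrt{v}}$)
$\frac{r{\left(t{\left(M \right)} \right)}}{\left(-1\right) 45907} = \frac{223 \frac{1}{\sqrt{15 \left(-7 + 15\right)}}}{\left(-1\right) 45907} = \frac{223 \frac{1}{\sqrt{15 \cdot 8}}}{-45907} = \frac{223}{2 \sqrt{30}} \left(- \frac{1}{45907}\right) = 223 \frac{\sqrt{30}}{60} \left(- \frac{1}{45907}\right) = \frac{223 \sqrt{30}}{60} \left(- \frac{1}{45907}\right) = - \frac{223 \sqrt{30}}{2754420}$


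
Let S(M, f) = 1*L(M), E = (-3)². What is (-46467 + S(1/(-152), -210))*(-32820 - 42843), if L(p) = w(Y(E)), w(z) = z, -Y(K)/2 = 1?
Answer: 3515983947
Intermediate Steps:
E = 9
Y(K) = -2 (Y(K) = -2*1 = -2)
L(p) = -2
S(M, f) = -2 (S(M, f) = 1*(-2) = -2)
(-46467 + S(1/(-152), -210))*(-32820 - 42843) = (-46467 - 2)*(-32820 - 42843) = -46469*(-75663) = 3515983947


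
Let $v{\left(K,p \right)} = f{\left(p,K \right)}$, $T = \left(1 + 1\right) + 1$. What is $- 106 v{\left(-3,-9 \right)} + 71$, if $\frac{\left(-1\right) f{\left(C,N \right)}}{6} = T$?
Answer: $1979$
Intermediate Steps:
$T = 3$ ($T = 2 + 1 = 3$)
$f{\left(C,N \right)} = -18$ ($f{\left(C,N \right)} = \left(-6\right) 3 = -18$)
$v{\left(K,p \right)} = -18$
$- 106 v{\left(-3,-9 \right)} + 71 = \left(-106\right) \left(-18\right) + 71 = 1908 + 71 = 1979$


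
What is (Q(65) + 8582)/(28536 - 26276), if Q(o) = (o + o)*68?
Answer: 8711/1130 ≈ 7.7088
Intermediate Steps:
Q(o) = 136*o (Q(o) = (2*o)*68 = 136*o)
(Q(65) + 8582)/(28536 - 26276) = (136*65 + 8582)/(28536 - 26276) = (8840 + 8582)/2260 = 17422*(1/2260) = 8711/1130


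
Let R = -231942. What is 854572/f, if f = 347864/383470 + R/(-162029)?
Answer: 13274336200775090/36326713699 ≈ 3.6542e+5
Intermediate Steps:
f = 72653427398/31066630315 (f = 347864/383470 - 231942/(-162029) = 347864*(1/383470) - 231942*(-1/162029) = 173932/191735 + 231942/162029 = 72653427398/31066630315 ≈ 2.3386)
854572/f = 854572/(72653427398/31066630315) = 854572*(31066630315/72653427398) = 13274336200775090/36326713699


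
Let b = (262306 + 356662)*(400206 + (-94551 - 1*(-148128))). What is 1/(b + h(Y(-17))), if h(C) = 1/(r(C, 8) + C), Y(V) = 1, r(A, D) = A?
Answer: 2/561754311889 ≈ 3.5603e-12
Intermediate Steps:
b = 280877155944 (b = 618968*(400206 + (-94551 + 148128)) = 618968*(400206 + 53577) = 618968*453783 = 280877155944)
h(C) = 1/(2*C) (h(C) = 1/(C + C) = 1/(2*C))
1/(b + h(Y(-17))) = 1/(280877155944 + (½)/1) = 1/(280877155944 + (½)*1) = 1/(280877155944 + ½) = 1/(561754311889/2) = 2/561754311889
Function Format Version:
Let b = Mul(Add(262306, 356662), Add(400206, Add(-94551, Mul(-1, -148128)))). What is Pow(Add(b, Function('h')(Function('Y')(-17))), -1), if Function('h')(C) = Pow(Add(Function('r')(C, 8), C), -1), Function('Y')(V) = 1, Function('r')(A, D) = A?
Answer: Rational(2, 561754311889) ≈ 3.5603e-12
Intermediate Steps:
b = 280877155944 (b = Mul(618968, Add(400206, Add(-94551, 148128))) = Mul(618968, Add(400206, 53577)) = Mul(618968, 453783) = 280877155944)
Function('h')(C) = Mul(Rational(1, 2), Pow(C, -1)) (Function('h')(C) = Pow(Add(C, C), -1) = Pow(Mul(2, C), -1) = Mul(Rational(1, 2), Pow(C, -1)))
Pow(Add(b, Function('h')(Function('Y')(-17))), -1) = Pow(Add(280877155944, Mul(Rational(1, 2), Pow(1, -1))), -1) = Pow(Add(280877155944, Mul(Rational(1, 2), 1)), -1) = Pow(Add(280877155944, Rational(1, 2)), -1) = Pow(Rational(561754311889, 2), -1) = Rational(2, 561754311889)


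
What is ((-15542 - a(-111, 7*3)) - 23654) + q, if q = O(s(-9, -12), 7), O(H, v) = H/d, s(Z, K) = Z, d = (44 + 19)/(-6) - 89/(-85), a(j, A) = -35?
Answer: -62930197/1607 ≈ -39160.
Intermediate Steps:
d = -1607/170 (d = 63*(-⅙) - 89*(-1/85) = -21/2 + 89/85 = -1607/170 ≈ -9.4529)
O(H, v) = -170*H/1607 (O(H, v) = H/(-1607/170) = H*(-170/1607) = -170*H/1607)
q = 1530/1607 (q = -170/1607*(-9) = 1530/1607 ≈ 0.95208)
((-15542 - a(-111, 7*3)) - 23654) + q = ((-15542 - 1*(-35)) - 23654) + 1530/1607 = ((-15542 + 35) - 23654) + 1530/1607 = (-15507 - 23654) + 1530/1607 = -39161 + 1530/1607 = -62930197/1607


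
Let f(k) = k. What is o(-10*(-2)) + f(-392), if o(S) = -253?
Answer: -645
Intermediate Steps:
o(-10*(-2)) + f(-392) = -253 - 392 = -645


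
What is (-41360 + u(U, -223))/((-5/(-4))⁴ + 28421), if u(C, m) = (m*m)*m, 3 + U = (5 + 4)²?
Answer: -949839104/2425467 ≈ -391.61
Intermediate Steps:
U = 78 (U = -3 + (5 + 4)² = -3 + 9² = -3 + 81 = 78)
u(C, m) = m³ (u(C, m) = m²*m = m³)
(-41360 + u(U, -223))/((-5/(-4))⁴ + 28421) = (-41360 + (-223)³)/((-5/(-4))⁴ + 28421) = (-41360 - 11089567)/((-5*(-¼))⁴ + 28421) = -11130927/((5/4)⁴ + 28421) = -11130927/(625/256 + 28421) = -11130927/7276401/256 = -11130927*256/7276401 = -949839104/2425467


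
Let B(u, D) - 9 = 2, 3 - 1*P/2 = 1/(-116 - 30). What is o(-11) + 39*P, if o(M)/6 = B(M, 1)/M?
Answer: 16683/73 ≈ 228.53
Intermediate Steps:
P = 439/73 (P = 6 - 2/(-116 - 30) = 6 - 2/(-146) = 6 - 2*(-1/146) = 6 + 1/73 = 439/73 ≈ 6.0137)
B(u, D) = 11 (B(u, D) = 9 + 2 = 11)
o(M) = 66/M (o(M) = 6*(11/M) = 66/M)
o(-11) + 39*P = 66/(-11) + 39*(439/73) = 66*(-1/11) + 17121/73 = -6 + 17121/73 = 16683/73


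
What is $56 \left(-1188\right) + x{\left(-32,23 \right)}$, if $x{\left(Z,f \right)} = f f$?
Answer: $-65999$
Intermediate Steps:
$x{\left(Z,f \right)} = f^{2}$
$56 \left(-1188\right) + x{\left(-32,23 \right)} = 56 \left(-1188\right) + 23^{2} = -66528 + 529 = -65999$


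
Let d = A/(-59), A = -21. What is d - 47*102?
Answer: -282825/59 ≈ -4793.6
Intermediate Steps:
d = 21/59 (d = -21/(-59) = -21*(-1/59) = 21/59 ≈ 0.35593)
d - 47*102 = 21/59 - 47*102 = 21/59 - 4794 = -282825/59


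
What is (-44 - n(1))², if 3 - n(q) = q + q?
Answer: 2025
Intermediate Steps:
n(q) = 3 - 2*q (n(q) = 3 - (q + q) = 3 - 2*q)
(-44 - n(1))² = (-44 - (3 - 2*1))² = (-44 - (3 - 2))² = (-44 - 1*1)² = (-44 - 1)² = (-45)² = 2025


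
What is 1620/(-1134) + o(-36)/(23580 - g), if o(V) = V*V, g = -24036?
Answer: -9731/6944 ≈ -1.4014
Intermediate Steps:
o(V) = V²
1620/(-1134) + o(-36)/(23580 - g) = 1620/(-1134) + (-36)²/(23580 - 1*(-24036)) = 1620*(-1/1134) + 1296/(23580 + 24036) = -10/7 + 1296/47616 = -10/7 + 1296*(1/47616) = -10/7 + 27/992 = -9731/6944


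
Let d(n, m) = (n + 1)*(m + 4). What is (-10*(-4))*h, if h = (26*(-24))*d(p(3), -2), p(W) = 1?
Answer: -99840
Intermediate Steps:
d(n, m) = (1 + n)*(4 + m)
h = -2496 (h = (26*(-24))*(4 - 2 + 4*1 - 2*1) = -624*(4 - 2 + 4 - 2) = -624*4 = -2496)
(-10*(-4))*h = -10*(-4)*(-2496) = 40*(-2496) = -99840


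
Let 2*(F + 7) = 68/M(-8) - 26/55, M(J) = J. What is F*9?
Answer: -22743/220 ≈ -103.38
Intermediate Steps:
F = -2527/220 (F = -7 + (68/(-8) - 26/55)/2 = -7 + (68*(-⅛) - 26*1/55)/2 = -7 + (-17/2 - 26/55)/2 = -7 + (½)*(-987/110) = -7 - 987/220 = -2527/220 ≈ -11.486)
F*9 = -2527/220*9 = -22743/220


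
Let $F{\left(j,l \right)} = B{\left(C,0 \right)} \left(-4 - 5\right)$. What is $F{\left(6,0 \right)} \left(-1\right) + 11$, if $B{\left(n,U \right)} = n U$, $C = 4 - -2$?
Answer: $11$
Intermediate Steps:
$C = 6$ ($C = 4 + 2 = 6$)
$B{\left(n,U \right)} = U n$
$F{\left(j,l \right)} = 0$ ($F{\left(j,l \right)} = 0 \cdot 6 \left(-4 - 5\right) = 0 \left(-9\right) = 0$)
$F{\left(6,0 \right)} \left(-1\right) + 11 = 0 \left(-1\right) + 11 = 0 + 11 = 11$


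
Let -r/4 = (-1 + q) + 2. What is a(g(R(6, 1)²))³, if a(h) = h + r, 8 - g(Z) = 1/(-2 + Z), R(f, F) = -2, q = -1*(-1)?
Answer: -⅛ ≈ -0.12500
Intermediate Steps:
q = 1
r = -8 (r = -4*((-1 + 1) + 2) = -4*(0 + 2) = -4*2 = -8)
g(Z) = 8 - 1/(-2 + Z)
a(h) = -8 + h (a(h) = h - 8 = -8 + h)
a(g(R(6, 1)²))³ = (-8 + (-17 + 8*(-2)²)/(-2 + (-2)²))³ = (-8 + (-17 + 8*4)/(-2 + 4))³ = (-8 + (-17 + 32)/2)³ = (-8 + (½)*15)³ = (-8 + 15/2)³ = (-½)³ = -⅛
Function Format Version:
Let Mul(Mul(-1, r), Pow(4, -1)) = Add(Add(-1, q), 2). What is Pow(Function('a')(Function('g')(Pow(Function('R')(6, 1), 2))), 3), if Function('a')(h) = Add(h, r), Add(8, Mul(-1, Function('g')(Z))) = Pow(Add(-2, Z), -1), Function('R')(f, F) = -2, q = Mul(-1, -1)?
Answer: Rational(-1, 8) ≈ -0.12500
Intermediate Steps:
q = 1
r = -8 (r = Mul(-4, Add(Add(-1, 1), 2)) = Mul(-4, Add(0, 2)) = Mul(-4, 2) = -8)
Function('g')(Z) = Add(8, Mul(-1, Pow(Add(-2, Z), -1)))
Function('a')(h) = Add(-8, h) (Function('a')(h) = Add(h, -8) = Add(-8, h))
Pow(Function('a')(Function('g')(Pow(Function('R')(6, 1), 2))), 3) = Pow(Add(-8, Mul(Pow(Add(-2, Pow(-2, 2)), -1), Add(-17, Mul(8, Pow(-2, 2))))), 3) = Pow(Add(-8, Mul(Pow(Add(-2, 4), -1), Add(-17, Mul(8, 4)))), 3) = Pow(Add(-8, Mul(Pow(2, -1), Add(-17, 32))), 3) = Pow(Add(-8, Mul(Rational(1, 2), 15)), 3) = Pow(Add(-8, Rational(15, 2)), 3) = Pow(Rational(-1, 2), 3) = Rational(-1, 8)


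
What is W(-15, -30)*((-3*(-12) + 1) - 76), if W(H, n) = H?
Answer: 585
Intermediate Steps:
W(-15, -30)*((-3*(-12) + 1) - 76) = -15*((-3*(-12) + 1) - 76) = -15*((36 + 1) - 76) = -15*(37 - 76) = -15*(-39) = 585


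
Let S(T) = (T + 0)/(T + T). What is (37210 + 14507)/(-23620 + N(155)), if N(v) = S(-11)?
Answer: -103434/47239 ≈ -2.1896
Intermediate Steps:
S(T) = ½ (S(T) = T/((2*T)) = T*(1/(2*T)) = ½)
N(v) = ½
(37210 + 14507)/(-23620 + N(155)) = (37210 + 14507)/(-23620 + ½) = 51717/(-47239/2) = 51717*(-2/47239) = -103434/47239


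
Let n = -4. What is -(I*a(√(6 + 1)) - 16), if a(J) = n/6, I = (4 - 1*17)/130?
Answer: 239/15 ≈ 15.933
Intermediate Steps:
I = -⅒ (I = (4 - 17)*(1/130) = -13*1/130 = -⅒ ≈ -0.10000)
a(J) = -⅔ (a(J) = -4/6 = -4*⅙ = -⅔)
-(I*a(√(6 + 1)) - 16) = -(-⅒*(-⅔) - 16) = -(1/15 - 16) = -1*(-239/15) = 239/15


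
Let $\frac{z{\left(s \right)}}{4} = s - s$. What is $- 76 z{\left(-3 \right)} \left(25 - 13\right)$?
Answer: $0$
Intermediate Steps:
$z{\left(s \right)} = 0$ ($z{\left(s \right)} = 4 \left(s - s\right) = 4 \cdot 0 = 0$)
$- 76 z{\left(-3 \right)} \left(25 - 13\right) = \left(-76\right) 0 \left(25 - 13\right) = 0 \left(25 - 13\right) = 0 \cdot 12 = 0$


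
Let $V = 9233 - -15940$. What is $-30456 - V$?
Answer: $-55629$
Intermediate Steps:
$V = 25173$ ($V = 9233 + 15940 = 25173$)
$-30456 - V = -30456 - 25173 = -55629$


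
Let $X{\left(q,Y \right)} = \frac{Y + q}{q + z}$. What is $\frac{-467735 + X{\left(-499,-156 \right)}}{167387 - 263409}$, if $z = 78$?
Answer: $\frac{98457890}{20212631} \approx 4.8711$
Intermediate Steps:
$X{\left(q,Y \right)} = \frac{Y + q}{78 + q}$ ($X{\left(q,Y \right)} = \frac{Y + q}{q + 78} = \frac{Y + q}{78 + q}$)
$\frac{-467735 + X{\left(-499,-156 \right)}}{167387 - 263409} = \frac{-467735 + \frac{-156 - 499}{78 - 499}}{167387 - 263409} = \frac{-467735 + \frac{1}{-421} \left(-655\right)}{-96022} = \left(-467735 - - \frac{655}{421}\right) \left(- \frac{1}{96022}\right) = \left(-467735 + \frac{655}{421}\right) \left(- \frac{1}{96022}\right) = \left(- \frac{196915780}{421}\right) \left(- \frac{1}{96022}\right) = \frac{98457890}{20212631}$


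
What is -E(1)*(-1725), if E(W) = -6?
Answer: -10350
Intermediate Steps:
-E(1)*(-1725) = -(-6)*(-1725) = -1*10350 = -10350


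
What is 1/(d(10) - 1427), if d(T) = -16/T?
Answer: -5/7143 ≈ -0.00069999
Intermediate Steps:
1/(d(10) - 1427) = 1/(-16/10 - 1427) = 1/(-16*⅒ - 1427) = 1/(-8/5 - 1427) = 1/(-7143/5) = -5/7143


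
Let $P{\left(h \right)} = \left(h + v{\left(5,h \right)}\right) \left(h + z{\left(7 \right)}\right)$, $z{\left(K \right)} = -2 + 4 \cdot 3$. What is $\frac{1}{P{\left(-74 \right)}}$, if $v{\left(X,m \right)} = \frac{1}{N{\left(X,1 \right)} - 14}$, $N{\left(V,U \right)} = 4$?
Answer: $\frac{5}{23712} \approx 0.00021086$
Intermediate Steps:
$z{\left(K \right)} = 10$ ($z{\left(K \right)} = -2 + 12 = 10$)
$v{\left(X,m \right)} = - \frac{1}{10}$ ($v{\left(X,m \right)} = \frac{1}{4 - 14} = \frac{1}{-10} = - \frac{1}{10}$)
$P{\left(h \right)} = \left(10 + h\right) \left(- \frac{1}{10} + h\right)$ ($P{\left(h \right)} = \left(h - \frac{1}{10}\right) \left(h + 10\right) = \left(- \frac{1}{10} + h\right) \left(10 + h\right) = \left(10 + h\right) \left(- \frac{1}{10} + h\right)$)
$\frac{1}{P{\left(-74 \right)}} = \frac{1}{-1 + \left(-74\right)^{2} + \frac{99}{10} \left(-74\right)} = \frac{1}{-1 + 5476 - \frac{3663}{5}} = \frac{1}{\frac{23712}{5}} = \frac{5}{23712}$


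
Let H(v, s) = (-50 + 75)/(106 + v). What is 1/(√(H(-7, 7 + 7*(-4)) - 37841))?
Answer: -3*I*√41208574/3746234 ≈ -0.0051407*I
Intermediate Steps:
H(v, s) = 25/(106 + v)
1/(√(H(-7, 7 + 7*(-4)) - 37841)) = 1/(√(25/(106 - 7) - 37841)) = 1/(√(25/99 - 37841)) = 1/(√(-3746234/99)) = 1/(I*√41208574/33) = -3*I*√41208574/3746234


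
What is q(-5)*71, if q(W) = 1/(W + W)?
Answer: -71/10 ≈ -7.1000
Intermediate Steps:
q(W) = 1/(2*W)
q(-5)*71 = ((½)/(-5))*71 = ((½)*(-⅕))*71 = -⅒*71 = -71/10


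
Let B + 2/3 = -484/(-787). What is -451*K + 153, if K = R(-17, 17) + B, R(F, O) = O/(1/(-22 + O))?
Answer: 90925190/2361 ≈ 38511.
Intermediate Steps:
B = -122/2361 (B = -⅔ - 484/(-787) = -⅔ - 484*(-1/787) = -⅔ + 484/787 = -122/2361 ≈ -0.051673)
R(F, O) = O*(-22 + O)
K = -200807/2361 (K = 17*(-22 + 17) - 122/2361 = 17*(-5) - 122/2361 = -85 - 122/2361 = -200807/2361 ≈ -85.052)
-451*K + 153 = -451*(-200807/2361) + 153 = 90563957/2361 + 153 = 90925190/2361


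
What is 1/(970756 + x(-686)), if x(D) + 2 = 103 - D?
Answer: 1/971543 ≈ 1.0293e-6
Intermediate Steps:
x(D) = 101 - D (x(D) = -2 + (103 - D) = 101 - D)
1/(970756 + x(-686)) = 1/(970756 + (101 - 1*(-686))) = 1/(970756 + (101 + 686)) = 1/(970756 + 787) = 1/971543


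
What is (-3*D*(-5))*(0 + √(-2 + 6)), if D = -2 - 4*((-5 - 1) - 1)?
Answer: 780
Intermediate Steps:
D = 26 (D = -2 - 4*(-6 - 1) = -2 - 4*(-7) = -2 + 28 = 26)
(-3*D*(-5))*(0 + √(-2 + 6)) = (-3*26*(-5))*(0 + √(-2 + 6)) = (-78*(-5))*(0 + √4) = 390*(0 + 2) = 390*2 = 780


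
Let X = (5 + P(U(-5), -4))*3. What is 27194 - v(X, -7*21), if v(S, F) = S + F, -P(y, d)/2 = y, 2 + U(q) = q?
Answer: 27284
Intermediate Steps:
U(q) = -2 + q
P(y, d) = -2*y
X = 57 (X = (5 - 2*(-2 - 5))*3 = (5 - 2*(-7))*3 = (5 + 14)*3 = 19*3 = 57)
v(S, F) = F + S
27194 - v(X, -7*21) = 27194 - (-7*21 + 57) = 27194 - (-147 + 57) = 27194 - 1*(-90) = 27194 + 90 = 27284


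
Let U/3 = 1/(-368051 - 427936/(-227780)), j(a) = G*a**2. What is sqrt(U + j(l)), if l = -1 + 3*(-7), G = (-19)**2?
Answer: sqrt(8527717776820148481426891)/6986185737 ≈ 418.00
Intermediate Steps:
G = 361
l = -22 (l = -1 - 21 = -22)
j(a) = 361*a**2
U = -56945/6986185737 (U = 3/(-368051 - 427936/(-227780)) = 3/(-368051 - 427936*(-1/227780)) = 3/(-368051 + 106984/56945) = 3/(-20958557211/56945) = 3*(-56945/20958557211) = -56945/6986185737 ≈ -8.1511e-6)
sqrt(U + j(l)) = sqrt(-56945/6986185737 + 361*(-22)**2) = sqrt(-56945/6986185737 + 361*484) = sqrt(-56945/6986185737 + 174724) = sqrt(1220654316654643/6986185737) = sqrt(8527717776820148481426891)/6986185737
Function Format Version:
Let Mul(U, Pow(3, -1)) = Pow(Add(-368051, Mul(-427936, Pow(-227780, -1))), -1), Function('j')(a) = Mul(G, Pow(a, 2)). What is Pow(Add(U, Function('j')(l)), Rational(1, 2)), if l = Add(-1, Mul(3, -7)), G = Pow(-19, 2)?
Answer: Mul(Rational(1, 6986185737), Pow(8527717776820148481426891, Rational(1, 2))) ≈ 418.00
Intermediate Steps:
G = 361
l = -22 (l = Add(-1, -21) = -22)
Function('j')(a) = Mul(361, Pow(a, 2))
U = Rational(-56945, 6986185737) (U = Mul(3, Pow(Add(-368051, Mul(-427936, Pow(-227780, -1))), -1)) = Mul(3, Pow(Add(-368051, Mul(-427936, Rational(-1, 227780))), -1)) = Mul(3, Pow(Add(-368051, Rational(106984, 56945)), -1)) = Mul(3, Pow(Rational(-20958557211, 56945), -1)) = Mul(3, Rational(-56945, 20958557211)) = Rational(-56945, 6986185737) ≈ -8.1511e-6)
Pow(Add(U, Function('j')(l)), Rational(1, 2)) = Pow(Add(Rational(-56945, 6986185737), Mul(361, Pow(-22, 2))), Rational(1, 2)) = Pow(Add(Rational(-56945, 6986185737), Mul(361, 484)), Rational(1, 2)) = Pow(Add(Rational(-56945, 6986185737), 174724), Rational(1, 2)) = Pow(Rational(1220654316654643, 6986185737), Rational(1, 2)) = Mul(Rational(1, 6986185737), Pow(8527717776820148481426891, Rational(1, 2)))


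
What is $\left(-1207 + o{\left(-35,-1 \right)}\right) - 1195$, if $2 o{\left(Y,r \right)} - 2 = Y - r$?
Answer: $-2418$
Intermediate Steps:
$o{\left(Y,r \right)} = 1 + \frac{Y}{2} - \frac{r}{2}$ ($o{\left(Y,r \right)} = 1 + \frac{Y - r}{2} = 1 + \left(\frac{Y}{2} - \frac{r}{2}\right) = 1 + \frac{Y}{2} - \frac{r}{2}$)
$\left(-1207 + o{\left(-35,-1 \right)}\right) - 1195 = \left(-1207 + \left(1 + \frac{1}{2} \left(-35\right) - - \frac{1}{2}\right)\right) - 1195 = \left(-1207 + \left(1 - \frac{35}{2} + \frac{1}{2}\right)\right) - 1195 = \left(-1207 - 16\right) - 1195 = -1223 - 1195 = -2418$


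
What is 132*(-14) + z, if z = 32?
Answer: -1816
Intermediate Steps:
132*(-14) + z = 132*(-14) + 32 = -1848 + 32 = -1816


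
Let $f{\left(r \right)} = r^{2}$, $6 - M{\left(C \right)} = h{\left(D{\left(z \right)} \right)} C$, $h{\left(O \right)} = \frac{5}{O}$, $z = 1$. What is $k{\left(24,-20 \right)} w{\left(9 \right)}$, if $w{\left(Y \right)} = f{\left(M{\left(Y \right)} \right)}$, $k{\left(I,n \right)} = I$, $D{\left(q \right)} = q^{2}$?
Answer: $36504$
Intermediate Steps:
$M{\left(C \right)} = 6 - 5 C$ ($M{\left(C \right)} = 6 - \frac{5}{1^{2}} C = 6 - \frac{5}{1} C = 6 - 5 \cdot 1 C = 6 - 5 C$)
$w{\left(Y \right)} = \left(6 - 5 Y\right)^{2}$
$k{\left(24,-20 \right)} w{\left(9 \right)} = 24 \left(-6 + 5 \cdot 9\right)^{2} = 24 \left(-6 + 45\right)^{2} = 24 \cdot 39^{2} = 24 \cdot 1521 = 36504$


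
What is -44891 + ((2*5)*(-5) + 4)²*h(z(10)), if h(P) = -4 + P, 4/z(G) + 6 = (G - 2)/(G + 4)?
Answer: -1043369/19 ≈ -54914.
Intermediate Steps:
z(G) = 4/(-6 + (-2 + G)/(4 + G)) (z(G) = 4/(-6 + (G - 2)/(G + 4)) = 4/(-6 + (-2 + G)/(4 + G)))
-44891 + ((2*5)*(-5) + 4)²*h(z(10)) = -44891 + ((2*5)*(-5) + 4)²*(-4 + 4*(-4 - 1*10)/(26 + 5*10)) = -44891 + (10*(-5) + 4)²*(-4 + 4*(-4 - 10)/(26 + 50)) = -44891 + (-50 + 4)²*(-4 + 4*(-14)/76) = -44891 + (-46)²*(-4 + 4*(1/76)*(-14)) = -44891 + 2116*(-4 - 14/19) = -44891 + 2116*(-90/19) = -44891 - 190440/19 = -1043369/19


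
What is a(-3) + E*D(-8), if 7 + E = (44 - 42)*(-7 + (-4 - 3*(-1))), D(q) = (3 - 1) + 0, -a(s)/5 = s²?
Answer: -91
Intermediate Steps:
a(s) = -5*s²
D(q) = 2 (D(q) = 2 + 0 = 2)
E = -23 (E = -7 + (44 - 42)*(-7 + (-4 - 3*(-1))) = -7 + 2*(-7 + (-4 + 3)) = -7 + 2*(-7 - 1) = -7 + 2*(-8) = -7 - 16 = -23)
a(-3) + E*D(-8) = -5*(-3)² - 23*2 = -5*9 - 46 = -45 - 46 = -91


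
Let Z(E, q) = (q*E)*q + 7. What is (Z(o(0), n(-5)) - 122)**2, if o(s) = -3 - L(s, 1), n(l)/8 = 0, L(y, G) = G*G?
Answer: 13225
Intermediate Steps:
L(y, G) = G**2
n(l) = 0 (n(l) = 8*0 = 0)
o(s) = -4 (o(s) = -3 - 1*1**2 = -3 - 1*1 = -3 - 1 = -4)
Z(E, q) = 7 + E*q**2 (Z(E, q) = (E*q)*q + 7 = E*q**2 + 7 = 7 + E*q**2)
(Z(o(0), n(-5)) - 122)**2 = ((7 - 4*0**2) - 122)**2 = ((7 - 4*0) - 122)**2 = ((7 + 0) - 122)**2 = (7 - 122)**2 = (-115)**2 = 13225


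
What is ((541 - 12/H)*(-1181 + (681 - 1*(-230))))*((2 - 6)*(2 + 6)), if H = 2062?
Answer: 4819089600/1031 ≈ 4.6742e+6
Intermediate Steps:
((541 - 12/H)*(-1181 + (681 - 1*(-230))))*((2 - 6)*(2 + 6)) = ((541 - 12/2062)*(-1181 + (681 - 1*(-230))))*((2 - 6)*(2 + 6)) = ((541 - 12*1/2062)*(-1181 + (681 + 230)))*(-4*8) = ((541 - 6/1031)*(-1181 + 911))*(-32) = ((557765/1031)*(-270))*(-32) = -150596550/1031*(-32) = 4819089600/1031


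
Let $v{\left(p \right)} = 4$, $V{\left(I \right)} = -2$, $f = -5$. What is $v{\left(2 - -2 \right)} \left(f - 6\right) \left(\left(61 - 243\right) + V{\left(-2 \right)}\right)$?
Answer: $8096$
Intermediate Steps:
$v{\left(2 - -2 \right)} \left(f - 6\right) \left(\left(61 - 243\right) + V{\left(-2 \right)}\right) = 4 \left(-5 - 6\right) \left(\left(61 - 243\right) - 2\right) = 4 \left(-11\right) \left(\left(61 - 243\right) - 2\right) = - 44 \left(-182 - 2\right) = \left(-44\right) \left(-184\right) = 8096$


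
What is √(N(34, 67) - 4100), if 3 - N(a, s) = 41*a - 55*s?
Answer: I*√1806 ≈ 42.497*I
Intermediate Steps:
N(a, s) = 3 - 41*a + 55*s (N(a, s) = 3 - (41*a - 55*s) = 3 - (-55*s + 41*a) = 3 + (-41*a + 55*s) = 3 - 41*a + 55*s)
√(N(34, 67) - 4100) = √((3 - 41*34 + 55*67) - 4100) = √((3 - 1394 + 3685) - 4100) = √(2294 - 4100) = √(-1806) = I*√1806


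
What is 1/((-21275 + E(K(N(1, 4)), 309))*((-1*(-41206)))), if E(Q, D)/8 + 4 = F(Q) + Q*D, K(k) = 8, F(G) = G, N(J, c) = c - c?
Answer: -1/60449202 ≈ -1.6543e-8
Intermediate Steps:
N(J, c) = 0
E(Q, D) = -32 + 8*Q + 8*D*Q (E(Q, D) = -32 + 8*(Q + Q*D) = -32 + 8*(Q + D*Q) = -32 + (8*Q + 8*D*Q) = -32 + 8*Q + 8*D*Q)
1/((-21275 + E(K(N(1, 4)), 309))*((-1*(-41206)))) = 1/((-21275 + (-32 + 8*8 + 8*309*8))*((-1*(-41206)))) = 1/((-21275 + (-32 + 64 + 19776))*41206) = (1/41206)/(-21275 + 19808) = (1/41206)/(-1467) = -1/1467*1/41206 = -1/60449202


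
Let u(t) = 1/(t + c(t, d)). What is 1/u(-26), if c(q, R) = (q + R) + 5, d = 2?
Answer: -45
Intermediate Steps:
c(q, R) = 5 + R + q (c(q, R) = (R + q) + 5 = 5 + R + q)
u(t) = 1/(7 + 2*t) (u(t) = 1/(t + (5 + 2 + t)) = 1/(t + (7 + t)) = 1/(7 + 2*t))
1/u(-26) = 1/(1/(7 + 2*(-26))) = 1/(1/(7 - 52)) = 1/(1/(-45)) = 1/(-1/45) = -45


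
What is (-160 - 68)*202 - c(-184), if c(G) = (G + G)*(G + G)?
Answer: -181480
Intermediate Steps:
c(G) = 4*G**2 (c(G) = (2*G)*(2*G) = 4*G**2)
(-160 - 68)*202 - c(-184) = (-160 - 68)*202 - 4*(-184)**2 = -228*202 - 4*33856 = -46056 - 1*135424 = -46056 - 135424 = -181480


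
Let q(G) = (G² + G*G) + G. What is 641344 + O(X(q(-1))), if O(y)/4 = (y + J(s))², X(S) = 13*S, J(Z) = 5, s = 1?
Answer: 642640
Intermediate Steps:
q(G) = G + 2*G² (q(G) = (G² + G²) + G = 2*G² + G = G + 2*G²)
O(y) = 4*(5 + y)² (O(y) = 4*(y + 5)² = 4*(5 + y)²)
641344 + O(X(q(-1))) = 641344 + 4*(5 + 13*(-(1 + 2*(-1))))² = 641344 + 4*(5 + 13*(-(1 - 2)))² = 641344 + 4*(5 + 13*(-1*(-1)))² = 641344 + 4*(5 + 13*1)² = 641344 + 4*(5 + 13)² = 641344 + 4*18² = 641344 + 4*324 = 641344 + 1296 = 642640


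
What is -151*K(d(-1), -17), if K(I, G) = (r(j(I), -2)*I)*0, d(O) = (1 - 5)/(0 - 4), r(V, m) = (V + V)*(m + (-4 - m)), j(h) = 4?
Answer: 0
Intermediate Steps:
r(V, m) = -8*V (r(V, m) = (2*V)*(-4) = -8*V)
d(O) = 1 (d(O) = -4/(-4) = -4*(-¼) = 1)
K(I, G) = 0 (K(I, G) = ((-8*4)*I)*0 = -32*I*0 = 0)
-151*K(d(-1), -17) = -151*0 = 0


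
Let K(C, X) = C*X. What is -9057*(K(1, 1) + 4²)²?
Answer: -2617473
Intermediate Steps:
-9057*(K(1, 1) + 4²)² = -9057*(1*1 + 4²)² = -9057*(1 + 16)² = -9057*17² = -9057*289 = -2617473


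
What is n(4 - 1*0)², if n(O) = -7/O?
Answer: 49/16 ≈ 3.0625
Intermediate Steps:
n(4 - 1*0)² = (-7/(4 - 1*0))² = (-7/(4 + 0))² = (-7/4)² = 49/16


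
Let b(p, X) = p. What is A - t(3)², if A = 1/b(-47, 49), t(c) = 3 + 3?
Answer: -1693/47 ≈ -36.021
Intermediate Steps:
t(c) = 6
A = -1/47 (A = 1/(-47) = -1/47 ≈ -0.021277)
A - t(3)² = -1/47 - 1*6² = -1/47 - 1*36 = -1/47 - 36 = -1693/47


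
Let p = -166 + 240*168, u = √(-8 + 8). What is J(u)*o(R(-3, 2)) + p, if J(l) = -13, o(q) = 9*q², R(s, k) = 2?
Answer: 39686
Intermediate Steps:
u = 0 (u = √0 = 0)
p = 40154 (p = -166 + 40320 = 40154)
J(u)*o(R(-3, 2)) + p = -117*2² + 40154 = -117*4 + 40154 = -13*36 + 40154 = -468 + 40154 = 39686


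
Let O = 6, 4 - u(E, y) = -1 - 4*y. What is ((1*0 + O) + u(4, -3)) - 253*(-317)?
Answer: 80200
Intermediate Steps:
u(E, y) = 5 + 4*y (u(E, y) = 4 - (-1 - 4*y) = 4 + (1 + 4*y) = 5 + 4*y)
((1*0 + O) + u(4, -3)) - 253*(-317) = ((1*0 + 6) + (5 + 4*(-3))) - 253*(-317) = ((0 + 6) + (5 - 12)) + 80201 = (6 - 7) + 80201 = -1 + 80201 = 80200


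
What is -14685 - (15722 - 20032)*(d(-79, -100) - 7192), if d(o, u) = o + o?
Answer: -31693185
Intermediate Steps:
d(o, u) = 2*o
-14685 - (15722 - 20032)*(d(-79, -100) - 7192) = -14685 - (15722 - 20032)*(2*(-79) - 7192) = -14685 - (-4310)*(-158 - 7192) = -14685 - (-4310)*(-7350) = -14685 - 1*31678500 = -14685 - 31678500 = -31693185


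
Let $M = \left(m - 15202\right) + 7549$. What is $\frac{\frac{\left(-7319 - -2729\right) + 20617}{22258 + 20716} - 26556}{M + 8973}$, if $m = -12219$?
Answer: $\frac{1141201517}{468373626} \approx 2.4365$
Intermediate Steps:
$M = -19872$ ($M = \left(-12219 - 15202\right) + 7549 = -27421 + 7549 = -19872$)
$\frac{\frac{\left(-7319 - -2729\right) + 20617}{22258 + 20716} - 26556}{M + 8973} = \frac{\frac{\left(-7319 - -2729\right) + 20617}{22258 + 20716} - 26556}{-19872 + 8973} = \frac{\frac{\left(-7319 + 2729\right) + 20617}{42974} - 26556}{-10899} = \left(\left(-4590 + 20617\right) \frac{1}{42974} - 26556\right) \left(- \frac{1}{10899}\right) = \left(16027 \cdot \frac{1}{42974} - 26556\right) \left(- \frac{1}{10899}\right) = \left(\frac{16027}{42974} - 26556\right) \left(- \frac{1}{10899}\right) = \left(- \frac{1141201517}{42974}\right) \left(- \frac{1}{10899}\right) = \frac{1141201517}{468373626}$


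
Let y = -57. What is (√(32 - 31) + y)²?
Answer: 3136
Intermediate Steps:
(√(32 - 31) + y)² = (√(32 - 31) - 57)² = (√1 - 57)² = (1 - 57)² = (-56)² = 3136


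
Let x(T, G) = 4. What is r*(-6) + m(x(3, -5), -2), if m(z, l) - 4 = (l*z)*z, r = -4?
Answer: -4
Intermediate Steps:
m(z, l) = 4 + l*z² (m(z, l) = 4 + (l*z)*z = 4 + l*z²)
r*(-6) + m(x(3, -5), -2) = -4*(-6) + (4 - 2*4²) = 24 + (4 - 2*16) = 24 + (4 - 32) = 24 - 28 = -4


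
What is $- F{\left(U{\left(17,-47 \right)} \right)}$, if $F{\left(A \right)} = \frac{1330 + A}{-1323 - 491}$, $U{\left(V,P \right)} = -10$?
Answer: $\frac{660}{907} \approx 0.72767$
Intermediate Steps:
$F{\left(A \right)} = - \frac{665}{907} - \frac{A}{1814}$ ($F{\left(A \right)} = \frac{1330 + A}{-1814} = \left(1330 + A\right) \left(- \frac{1}{1814}\right) = - \frac{665}{907} - \frac{A}{1814}$)
$- F{\left(U{\left(17,-47 \right)} \right)} = - (- \frac{665}{907} - - \frac{5}{907}) = - (- \frac{665}{907} + \frac{5}{907}) = \left(-1\right) \left(- \frac{660}{907}\right) = \frac{660}{907}$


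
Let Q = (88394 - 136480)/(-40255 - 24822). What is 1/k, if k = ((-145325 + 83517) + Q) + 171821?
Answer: 65077/7159364087 ≈ 9.0898e-6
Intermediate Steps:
Q = 48086/65077 (Q = -48086/(-65077) = -48086*(-1/65077) = 48086/65077 ≈ 0.73891)
k = 7159364087/65077 (k = ((-145325 + 83517) + 48086/65077) + 171821 = (-61808 + 48086/65077) + 171821 = -4022231130/65077 + 171821 = 7159364087/65077 ≈ 1.1001e+5)
1/k = 1/(7159364087/65077) = 65077/7159364087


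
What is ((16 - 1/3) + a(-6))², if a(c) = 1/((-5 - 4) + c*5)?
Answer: 372100/1521 ≈ 244.64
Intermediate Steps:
a(c) = 1/(-9 + 5*c)
((16 - 1/3) + a(-6))² = ((16 - 1/3) + 1/(-9 + 5*(-6)))² = ((16 - 1*⅓) + 1/(-9 - 30))² = ((16 - ⅓) + 1/(-39))² = (47/3 - 1/39)² = (610/39)² = 372100/1521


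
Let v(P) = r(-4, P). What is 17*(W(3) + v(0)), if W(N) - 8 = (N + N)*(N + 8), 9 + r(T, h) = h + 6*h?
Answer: 1105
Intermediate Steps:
r(T, h) = -9 + 7*h (r(T, h) = -9 + (h + 6*h) = -9 + 7*h)
v(P) = -9 + 7*P
W(N) = 8 + 2*N*(8 + N) (W(N) = 8 + (N + N)*(N + 8) = 8 + (2*N)*(8 + N) = 8 + 2*N*(8 + N))
17*(W(3) + v(0)) = 17*((8 + 2*3² + 16*3) + (-9 + 7*0)) = 17*((8 + 2*9 + 48) + (-9 + 0)) = 17*((8 + 18 + 48) - 9) = 17*(74 - 9) = 17*65 = 1105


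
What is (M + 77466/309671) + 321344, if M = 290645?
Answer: 189515323085/309671 ≈ 6.1199e+5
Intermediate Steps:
(M + 77466/309671) + 321344 = (290645 + 77466/309671) + 321344 = 90004405261/309671 + 321344 = 189515323085/309671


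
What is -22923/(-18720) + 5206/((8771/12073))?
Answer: 130754578777/18243680 ≈ 7167.1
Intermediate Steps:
-22923/(-18720) + 5206/((8771/12073)) = -22923*(-1/18720) + 5206/((8771*(1/12073))) = 2547/2080 + 5206/(8771/12073) = 2547/2080 + 5206*(12073/8771) = 2547/2080 + 62852038/8771 = 130754578777/18243680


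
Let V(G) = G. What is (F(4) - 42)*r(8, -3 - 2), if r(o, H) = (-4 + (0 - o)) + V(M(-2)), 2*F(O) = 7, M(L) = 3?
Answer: 693/2 ≈ 346.50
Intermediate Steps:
F(O) = 7/2 (F(O) = (½)*7 = 7/2)
r(o, H) = -1 - o (r(o, H) = (-4 + (0 - o)) + 3 = (-4 - o) + 3 = -1 - o)
(F(4) - 42)*r(8, -3 - 2) = (7/2 - 42)*(-1 - 1*8) = -77*(-1 - 8)/2 = -77/2*(-9) = 693/2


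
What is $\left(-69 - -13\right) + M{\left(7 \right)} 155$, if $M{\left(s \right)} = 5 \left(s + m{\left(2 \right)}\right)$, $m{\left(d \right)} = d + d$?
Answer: $8469$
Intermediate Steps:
$m{\left(d \right)} = 2 d$
$M{\left(s \right)} = 20 + 5 s$ ($M{\left(s \right)} = 5 \left(s + 2 \cdot 2\right) = 5 \left(s + 4\right) = 5 \left(4 + s\right) = 20 + 5 s$)
$\left(-69 - -13\right) + M{\left(7 \right)} 155 = \left(-69 - -13\right) + \left(20 + 5 \cdot 7\right) 155 = \left(-69 + 13\right) + \left(20 + 35\right) 155 = -56 + 55 \cdot 155 = -56 + 8525 = 8469$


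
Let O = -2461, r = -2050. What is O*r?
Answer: 5045050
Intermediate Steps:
O*r = -2461*(-2050) = 5045050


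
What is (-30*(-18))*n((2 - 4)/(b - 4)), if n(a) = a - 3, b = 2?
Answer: -1080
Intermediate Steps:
n(a) = -3 + a
(-30*(-18))*n((2 - 4)/(b - 4)) = (-30*(-18))*(-3 + (2 - 4)/(2 - 4)) = 540*(-3 - 2/(-2)) = 540*(-3 - 2*(-½)) = 540*(-3 + 1) = 540*(-2) = -1080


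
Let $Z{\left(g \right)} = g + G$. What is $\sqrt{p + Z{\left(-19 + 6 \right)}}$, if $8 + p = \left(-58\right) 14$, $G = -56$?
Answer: $i \sqrt{889} \approx 29.816 i$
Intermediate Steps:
$p = -820$ ($p = -8 - 812 = -820$)
$Z{\left(g \right)} = -56 + g$ ($Z{\left(g \right)} = g - 56 = -56 + g$)
$\sqrt{p + Z{\left(-19 + 6 \right)}} = \sqrt{-820 + \left(-56 + \left(-19 + 6\right)\right)} = \sqrt{-820 - 69} = \sqrt{-889} = i \sqrt{889}$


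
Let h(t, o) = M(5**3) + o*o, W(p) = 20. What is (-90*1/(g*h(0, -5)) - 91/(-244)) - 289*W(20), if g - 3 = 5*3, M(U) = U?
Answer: -21153557/3660 ≈ -5779.7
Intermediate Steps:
g = 18 (g = 3 + 5*3 = 3 + 15 = 18)
h(t, o) = 125 + o**2 (h(t, o) = 5**3 + o*o = 125 + o**2)
(-90*1/(g*h(0, -5)) - 91/(-244)) - 289*W(20) = (-90*1/(18*(125 + (-5)**2)) - 91/(-244)) - 289*20 = (-90*1/(18*(125 + 25)) - 91*(-1/244)) - 5780 = (-90/(150*18) + 91/244) - 5780 = (-90/2700 + 91/244) - 5780 = (-90*1/2700 + 91/244) - 5780 = (-1/30 + 91/244) - 5780 = 1243/3660 - 5780 = -21153557/3660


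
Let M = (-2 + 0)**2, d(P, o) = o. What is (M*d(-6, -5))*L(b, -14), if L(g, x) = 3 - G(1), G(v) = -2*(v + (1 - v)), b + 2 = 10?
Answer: -100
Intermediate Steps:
M = 4 (M = (-2)**2 = 4)
b = 8 (b = -2 + 10 = 8)
G(v) = -2 (G(v) = -2*1 = -2)
L(g, x) = 5 (L(g, x) = 3 - 1*(-2) = 3 + 2 = 5)
(M*d(-6, -5))*L(b, -14) = (4*(-5))*5 = -20*5 = -100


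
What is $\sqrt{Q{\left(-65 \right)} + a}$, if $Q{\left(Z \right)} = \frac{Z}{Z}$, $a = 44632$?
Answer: $\sqrt{44633} \approx 211.27$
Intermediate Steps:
$Q{\left(Z \right)} = 1$
$\sqrt{Q{\left(-65 \right)} + a} = \sqrt{1 + 44632} = \sqrt{44633}$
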